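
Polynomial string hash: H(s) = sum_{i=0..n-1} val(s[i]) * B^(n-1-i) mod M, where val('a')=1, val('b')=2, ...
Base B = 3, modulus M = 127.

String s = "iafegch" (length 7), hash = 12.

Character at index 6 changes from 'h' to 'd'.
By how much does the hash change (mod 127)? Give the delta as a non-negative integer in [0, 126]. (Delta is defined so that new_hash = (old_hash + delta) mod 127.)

Answer: 123

Derivation:
Delta formula: (val(new) - val(old)) * B^(n-1-k) mod M
  val('d') - val('h') = 4 - 8 = -4
  B^(n-1-k) = 3^0 mod 127 = 1
  Delta = -4 * 1 mod 127 = 123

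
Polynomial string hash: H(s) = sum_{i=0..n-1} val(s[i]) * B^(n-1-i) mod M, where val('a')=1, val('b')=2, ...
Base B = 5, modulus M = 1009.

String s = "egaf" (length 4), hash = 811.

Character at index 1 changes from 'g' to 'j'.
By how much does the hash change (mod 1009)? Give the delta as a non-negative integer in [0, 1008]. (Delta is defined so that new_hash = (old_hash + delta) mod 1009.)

Answer: 75

Derivation:
Delta formula: (val(new) - val(old)) * B^(n-1-k) mod M
  val('j') - val('g') = 10 - 7 = 3
  B^(n-1-k) = 5^2 mod 1009 = 25
  Delta = 3 * 25 mod 1009 = 75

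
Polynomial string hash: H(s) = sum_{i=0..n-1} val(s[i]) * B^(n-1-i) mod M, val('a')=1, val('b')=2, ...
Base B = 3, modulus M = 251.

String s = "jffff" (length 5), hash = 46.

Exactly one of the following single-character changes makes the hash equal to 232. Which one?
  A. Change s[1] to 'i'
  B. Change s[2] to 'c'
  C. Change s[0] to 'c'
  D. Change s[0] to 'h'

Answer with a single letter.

Answer: C

Derivation:
Option A: s[1]='f'->'i', delta=(9-6)*3^3 mod 251 = 81, hash=46+81 mod 251 = 127
Option B: s[2]='f'->'c', delta=(3-6)*3^2 mod 251 = 224, hash=46+224 mod 251 = 19
Option C: s[0]='j'->'c', delta=(3-10)*3^4 mod 251 = 186, hash=46+186 mod 251 = 232 <-- target
Option D: s[0]='j'->'h', delta=(8-10)*3^4 mod 251 = 89, hash=46+89 mod 251 = 135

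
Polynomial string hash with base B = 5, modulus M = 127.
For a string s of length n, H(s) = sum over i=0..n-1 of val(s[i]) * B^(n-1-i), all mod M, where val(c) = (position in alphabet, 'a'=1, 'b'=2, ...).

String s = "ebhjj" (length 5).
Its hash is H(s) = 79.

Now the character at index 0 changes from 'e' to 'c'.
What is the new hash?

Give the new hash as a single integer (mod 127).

Answer: 99

Derivation:
val('e') = 5, val('c') = 3
Position k = 0, exponent = n-1-k = 4
B^4 mod M = 5^4 mod 127 = 117
Delta = (3 - 5) * 117 mod 127 = 20
New hash = (79 + 20) mod 127 = 99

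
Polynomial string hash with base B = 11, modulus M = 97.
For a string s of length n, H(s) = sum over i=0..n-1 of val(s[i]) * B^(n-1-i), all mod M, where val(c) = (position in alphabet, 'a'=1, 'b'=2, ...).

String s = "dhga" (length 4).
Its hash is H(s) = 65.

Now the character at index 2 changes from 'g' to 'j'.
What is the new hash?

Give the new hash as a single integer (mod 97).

Answer: 1

Derivation:
val('g') = 7, val('j') = 10
Position k = 2, exponent = n-1-k = 1
B^1 mod M = 11^1 mod 97 = 11
Delta = (10 - 7) * 11 mod 97 = 33
New hash = (65 + 33) mod 97 = 1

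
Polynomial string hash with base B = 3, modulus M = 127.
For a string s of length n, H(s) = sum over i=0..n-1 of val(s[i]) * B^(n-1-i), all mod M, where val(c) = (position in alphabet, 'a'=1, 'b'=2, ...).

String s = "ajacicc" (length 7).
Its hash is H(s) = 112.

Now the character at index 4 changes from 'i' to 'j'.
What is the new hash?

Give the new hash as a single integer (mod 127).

val('i') = 9, val('j') = 10
Position k = 4, exponent = n-1-k = 2
B^2 mod M = 3^2 mod 127 = 9
Delta = (10 - 9) * 9 mod 127 = 9
New hash = (112 + 9) mod 127 = 121

Answer: 121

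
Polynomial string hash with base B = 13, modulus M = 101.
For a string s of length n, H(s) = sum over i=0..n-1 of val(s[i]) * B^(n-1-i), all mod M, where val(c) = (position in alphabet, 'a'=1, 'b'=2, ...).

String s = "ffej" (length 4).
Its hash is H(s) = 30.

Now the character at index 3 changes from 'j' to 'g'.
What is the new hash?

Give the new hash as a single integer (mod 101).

Answer: 27

Derivation:
val('j') = 10, val('g') = 7
Position k = 3, exponent = n-1-k = 0
B^0 mod M = 13^0 mod 101 = 1
Delta = (7 - 10) * 1 mod 101 = 98
New hash = (30 + 98) mod 101 = 27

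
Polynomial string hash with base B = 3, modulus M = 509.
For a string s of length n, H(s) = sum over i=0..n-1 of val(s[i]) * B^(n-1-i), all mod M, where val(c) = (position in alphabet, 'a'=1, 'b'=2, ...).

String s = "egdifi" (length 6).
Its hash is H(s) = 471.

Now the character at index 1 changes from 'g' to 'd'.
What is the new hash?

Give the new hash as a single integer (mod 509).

Answer: 228

Derivation:
val('g') = 7, val('d') = 4
Position k = 1, exponent = n-1-k = 4
B^4 mod M = 3^4 mod 509 = 81
Delta = (4 - 7) * 81 mod 509 = 266
New hash = (471 + 266) mod 509 = 228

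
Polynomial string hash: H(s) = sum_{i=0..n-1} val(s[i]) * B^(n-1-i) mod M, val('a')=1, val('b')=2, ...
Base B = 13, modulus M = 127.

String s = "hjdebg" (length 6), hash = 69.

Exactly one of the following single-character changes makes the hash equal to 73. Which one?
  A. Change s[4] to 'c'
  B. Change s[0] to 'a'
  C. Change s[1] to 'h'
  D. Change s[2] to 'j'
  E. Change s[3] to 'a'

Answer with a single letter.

Answer: B

Derivation:
Option A: s[4]='b'->'c', delta=(3-2)*13^1 mod 127 = 13, hash=69+13 mod 127 = 82
Option B: s[0]='h'->'a', delta=(1-8)*13^5 mod 127 = 4, hash=69+4 mod 127 = 73 <-- target
Option C: s[1]='j'->'h', delta=(8-10)*13^4 mod 127 = 28, hash=69+28 mod 127 = 97
Option D: s[2]='d'->'j', delta=(10-4)*13^3 mod 127 = 101, hash=69+101 mod 127 = 43
Option E: s[3]='e'->'a', delta=(1-5)*13^2 mod 127 = 86, hash=69+86 mod 127 = 28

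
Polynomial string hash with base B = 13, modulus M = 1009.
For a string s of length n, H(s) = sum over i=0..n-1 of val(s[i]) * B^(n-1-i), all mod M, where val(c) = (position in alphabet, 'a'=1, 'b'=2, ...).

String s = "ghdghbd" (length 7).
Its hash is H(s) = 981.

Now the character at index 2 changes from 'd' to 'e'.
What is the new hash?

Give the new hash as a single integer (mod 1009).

val('d') = 4, val('e') = 5
Position k = 2, exponent = n-1-k = 4
B^4 mod M = 13^4 mod 1009 = 309
Delta = (5 - 4) * 309 mod 1009 = 309
New hash = (981 + 309) mod 1009 = 281

Answer: 281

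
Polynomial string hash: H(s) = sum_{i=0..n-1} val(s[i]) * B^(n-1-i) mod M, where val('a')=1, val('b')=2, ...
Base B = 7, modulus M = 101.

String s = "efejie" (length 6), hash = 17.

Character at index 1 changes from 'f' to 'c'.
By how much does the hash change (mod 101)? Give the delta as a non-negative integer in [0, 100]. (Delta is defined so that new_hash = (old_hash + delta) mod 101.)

Answer: 69

Derivation:
Delta formula: (val(new) - val(old)) * B^(n-1-k) mod M
  val('c') - val('f') = 3 - 6 = -3
  B^(n-1-k) = 7^4 mod 101 = 78
  Delta = -3 * 78 mod 101 = 69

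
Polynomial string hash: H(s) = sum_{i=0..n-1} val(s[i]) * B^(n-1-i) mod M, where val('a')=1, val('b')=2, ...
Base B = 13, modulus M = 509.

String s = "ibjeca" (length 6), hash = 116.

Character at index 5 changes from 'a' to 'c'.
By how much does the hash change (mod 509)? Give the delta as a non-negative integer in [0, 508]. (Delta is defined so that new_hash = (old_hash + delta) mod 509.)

Delta formula: (val(new) - val(old)) * B^(n-1-k) mod M
  val('c') - val('a') = 3 - 1 = 2
  B^(n-1-k) = 13^0 mod 509 = 1
  Delta = 2 * 1 mod 509 = 2

Answer: 2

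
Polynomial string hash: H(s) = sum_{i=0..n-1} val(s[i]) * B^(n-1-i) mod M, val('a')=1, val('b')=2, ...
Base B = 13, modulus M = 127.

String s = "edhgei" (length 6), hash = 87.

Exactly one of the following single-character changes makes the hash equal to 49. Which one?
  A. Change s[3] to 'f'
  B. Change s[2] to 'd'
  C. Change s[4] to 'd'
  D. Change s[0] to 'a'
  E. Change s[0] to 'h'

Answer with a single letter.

Answer: E

Derivation:
Option A: s[3]='g'->'f', delta=(6-7)*13^2 mod 127 = 85, hash=87+85 mod 127 = 45
Option B: s[2]='h'->'d', delta=(4-8)*13^3 mod 127 = 102, hash=87+102 mod 127 = 62
Option C: s[4]='e'->'d', delta=(4-5)*13^1 mod 127 = 114, hash=87+114 mod 127 = 74
Option D: s[0]='e'->'a', delta=(1-5)*13^5 mod 127 = 93, hash=87+93 mod 127 = 53
Option E: s[0]='e'->'h', delta=(8-5)*13^5 mod 127 = 89, hash=87+89 mod 127 = 49 <-- target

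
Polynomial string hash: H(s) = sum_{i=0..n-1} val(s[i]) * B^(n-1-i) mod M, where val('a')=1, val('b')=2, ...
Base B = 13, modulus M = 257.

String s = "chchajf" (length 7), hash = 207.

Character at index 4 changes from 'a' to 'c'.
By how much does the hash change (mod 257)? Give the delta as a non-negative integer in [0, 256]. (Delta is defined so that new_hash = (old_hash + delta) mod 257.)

Delta formula: (val(new) - val(old)) * B^(n-1-k) mod M
  val('c') - val('a') = 3 - 1 = 2
  B^(n-1-k) = 13^2 mod 257 = 169
  Delta = 2 * 169 mod 257 = 81

Answer: 81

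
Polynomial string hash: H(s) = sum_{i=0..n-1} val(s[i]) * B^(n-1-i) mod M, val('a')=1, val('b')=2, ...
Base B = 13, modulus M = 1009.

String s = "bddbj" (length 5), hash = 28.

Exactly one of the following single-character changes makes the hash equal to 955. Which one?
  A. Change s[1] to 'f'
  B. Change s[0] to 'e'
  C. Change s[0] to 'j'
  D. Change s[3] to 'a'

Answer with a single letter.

Answer: B

Derivation:
Option A: s[1]='d'->'f', delta=(6-4)*13^3 mod 1009 = 358, hash=28+358 mod 1009 = 386
Option B: s[0]='b'->'e', delta=(5-2)*13^4 mod 1009 = 927, hash=28+927 mod 1009 = 955 <-- target
Option C: s[0]='b'->'j', delta=(10-2)*13^4 mod 1009 = 454, hash=28+454 mod 1009 = 482
Option D: s[3]='b'->'a', delta=(1-2)*13^1 mod 1009 = 996, hash=28+996 mod 1009 = 15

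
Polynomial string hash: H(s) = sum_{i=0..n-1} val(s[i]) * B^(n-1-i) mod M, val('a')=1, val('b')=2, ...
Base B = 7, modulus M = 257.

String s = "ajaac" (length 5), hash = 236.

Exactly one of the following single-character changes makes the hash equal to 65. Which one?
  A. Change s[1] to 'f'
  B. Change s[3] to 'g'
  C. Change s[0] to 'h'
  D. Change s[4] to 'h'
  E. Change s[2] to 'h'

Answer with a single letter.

Option A: s[1]='j'->'f', delta=(6-10)*7^3 mod 257 = 170, hash=236+170 mod 257 = 149
Option B: s[3]='a'->'g', delta=(7-1)*7^1 mod 257 = 42, hash=236+42 mod 257 = 21
Option C: s[0]='a'->'h', delta=(8-1)*7^4 mod 257 = 102, hash=236+102 mod 257 = 81
Option D: s[4]='c'->'h', delta=(8-3)*7^0 mod 257 = 5, hash=236+5 mod 257 = 241
Option E: s[2]='a'->'h', delta=(8-1)*7^2 mod 257 = 86, hash=236+86 mod 257 = 65 <-- target

Answer: E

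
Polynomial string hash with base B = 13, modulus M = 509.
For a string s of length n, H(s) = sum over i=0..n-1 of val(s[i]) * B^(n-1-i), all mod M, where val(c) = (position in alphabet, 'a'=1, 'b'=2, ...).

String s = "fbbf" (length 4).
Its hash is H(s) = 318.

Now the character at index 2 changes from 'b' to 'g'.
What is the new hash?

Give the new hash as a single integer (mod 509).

Answer: 383

Derivation:
val('b') = 2, val('g') = 7
Position k = 2, exponent = n-1-k = 1
B^1 mod M = 13^1 mod 509 = 13
Delta = (7 - 2) * 13 mod 509 = 65
New hash = (318 + 65) mod 509 = 383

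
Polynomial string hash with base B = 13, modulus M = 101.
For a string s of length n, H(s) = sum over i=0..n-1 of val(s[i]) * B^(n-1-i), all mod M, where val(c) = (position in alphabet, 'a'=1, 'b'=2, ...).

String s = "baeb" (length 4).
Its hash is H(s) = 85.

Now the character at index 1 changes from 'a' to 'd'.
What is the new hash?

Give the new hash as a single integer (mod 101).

val('a') = 1, val('d') = 4
Position k = 1, exponent = n-1-k = 2
B^2 mod M = 13^2 mod 101 = 68
Delta = (4 - 1) * 68 mod 101 = 2
New hash = (85 + 2) mod 101 = 87

Answer: 87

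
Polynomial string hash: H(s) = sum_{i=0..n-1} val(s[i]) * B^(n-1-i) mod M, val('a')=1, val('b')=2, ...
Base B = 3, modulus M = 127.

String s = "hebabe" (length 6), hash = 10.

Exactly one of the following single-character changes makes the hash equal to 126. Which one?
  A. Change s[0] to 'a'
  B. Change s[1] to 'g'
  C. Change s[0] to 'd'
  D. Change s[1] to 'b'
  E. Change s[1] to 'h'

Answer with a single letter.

Answer: E

Derivation:
Option A: s[0]='h'->'a', delta=(1-8)*3^5 mod 127 = 77, hash=10+77 mod 127 = 87
Option B: s[1]='e'->'g', delta=(7-5)*3^4 mod 127 = 35, hash=10+35 mod 127 = 45
Option C: s[0]='h'->'d', delta=(4-8)*3^5 mod 127 = 44, hash=10+44 mod 127 = 54
Option D: s[1]='e'->'b', delta=(2-5)*3^4 mod 127 = 11, hash=10+11 mod 127 = 21
Option E: s[1]='e'->'h', delta=(8-5)*3^4 mod 127 = 116, hash=10+116 mod 127 = 126 <-- target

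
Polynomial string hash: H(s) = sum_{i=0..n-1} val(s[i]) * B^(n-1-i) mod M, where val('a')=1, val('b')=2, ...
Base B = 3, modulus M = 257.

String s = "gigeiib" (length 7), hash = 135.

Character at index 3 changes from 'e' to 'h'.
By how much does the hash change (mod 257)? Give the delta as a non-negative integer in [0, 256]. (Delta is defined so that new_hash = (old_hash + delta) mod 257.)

Delta formula: (val(new) - val(old)) * B^(n-1-k) mod M
  val('h') - val('e') = 8 - 5 = 3
  B^(n-1-k) = 3^3 mod 257 = 27
  Delta = 3 * 27 mod 257 = 81

Answer: 81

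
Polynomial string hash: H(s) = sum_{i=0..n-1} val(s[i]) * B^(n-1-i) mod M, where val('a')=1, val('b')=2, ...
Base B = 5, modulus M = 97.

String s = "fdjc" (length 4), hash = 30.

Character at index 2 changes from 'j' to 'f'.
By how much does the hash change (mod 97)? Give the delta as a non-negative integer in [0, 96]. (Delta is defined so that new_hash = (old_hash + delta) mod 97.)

Delta formula: (val(new) - val(old)) * B^(n-1-k) mod M
  val('f') - val('j') = 6 - 10 = -4
  B^(n-1-k) = 5^1 mod 97 = 5
  Delta = -4 * 5 mod 97 = 77

Answer: 77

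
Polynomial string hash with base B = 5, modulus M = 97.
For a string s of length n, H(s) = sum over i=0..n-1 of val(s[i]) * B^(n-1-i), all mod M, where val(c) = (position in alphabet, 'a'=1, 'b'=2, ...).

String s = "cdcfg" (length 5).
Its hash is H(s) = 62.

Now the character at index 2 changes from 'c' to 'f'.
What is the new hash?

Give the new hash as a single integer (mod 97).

Answer: 40

Derivation:
val('c') = 3, val('f') = 6
Position k = 2, exponent = n-1-k = 2
B^2 mod M = 5^2 mod 97 = 25
Delta = (6 - 3) * 25 mod 97 = 75
New hash = (62 + 75) mod 97 = 40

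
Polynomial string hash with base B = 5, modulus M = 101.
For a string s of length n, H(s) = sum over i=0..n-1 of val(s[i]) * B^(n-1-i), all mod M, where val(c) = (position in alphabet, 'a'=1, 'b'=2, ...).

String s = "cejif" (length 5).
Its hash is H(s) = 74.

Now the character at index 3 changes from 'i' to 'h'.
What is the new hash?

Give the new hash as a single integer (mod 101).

val('i') = 9, val('h') = 8
Position k = 3, exponent = n-1-k = 1
B^1 mod M = 5^1 mod 101 = 5
Delta = (8 - 9) * 5 mod 101 = 96
New hash = (74 + 96) mod 101 = 69

Answer: 69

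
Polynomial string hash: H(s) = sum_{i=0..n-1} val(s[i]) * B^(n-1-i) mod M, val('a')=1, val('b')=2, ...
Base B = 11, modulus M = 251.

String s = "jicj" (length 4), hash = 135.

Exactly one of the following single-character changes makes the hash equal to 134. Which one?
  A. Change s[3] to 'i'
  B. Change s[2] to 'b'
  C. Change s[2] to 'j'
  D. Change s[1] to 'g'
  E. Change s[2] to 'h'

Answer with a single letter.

Answer: A

Derivation:
Option A: s[3]='j'->'i', delta=(9-10)*11^0 mod 251 = 250, hash=135+250 mod 251 = 134 <-- target
Option B: s[2]='c'->'b', delta=(2-3)*11^1 mod 251 = 240, hash=135+240 mod 251 = 124
Option C: s[2]='c'->'j', delta=(10-3)*11^1 mod 251 = 77, hash=135+77 mod 251 = 212
Option D: s[1]='i'->'g', delta=(7-9)*11^2 mod 251 = 9, hash=135+9 mod 251 = 144
Option E: s[2]='c'->'h', delta=(8-3)*11^1 mod 251 = 55, hash=135+55 mod 251 = 190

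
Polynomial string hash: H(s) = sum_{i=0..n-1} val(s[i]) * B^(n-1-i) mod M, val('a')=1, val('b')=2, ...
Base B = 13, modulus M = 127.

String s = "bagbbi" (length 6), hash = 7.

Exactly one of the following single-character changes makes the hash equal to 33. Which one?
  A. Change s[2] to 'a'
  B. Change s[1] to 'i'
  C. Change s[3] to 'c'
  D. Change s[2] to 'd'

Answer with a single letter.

Option A: s[2]='g'->'a', delta=(1-7)*13^3 mod 127 = 26, hash=7+26 mod 127 = 33 <-- target
Option B: s[1]='a'->'i', delta=(9-1)*13^4 mod 127 = 15, hash=7+15 mod 127 = 22
Option C: s[3]='b'->'c', delta=(3-2)*13^2 mod 127 = 42, hash=7+42 mod 127 = 49
Option D: s[2]='g'->'d', delta=(4-7)*13^3 mod 127 = 13, hash=7+13 mod 127 = 20

Answer: A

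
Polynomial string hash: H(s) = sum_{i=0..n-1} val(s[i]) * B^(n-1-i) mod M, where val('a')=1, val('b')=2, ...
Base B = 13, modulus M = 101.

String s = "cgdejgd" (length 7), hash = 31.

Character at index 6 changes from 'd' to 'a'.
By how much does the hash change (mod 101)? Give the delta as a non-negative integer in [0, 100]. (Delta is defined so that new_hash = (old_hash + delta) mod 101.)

Answer: 98

Derivation:
Delta formula: (val(new) - val(old)) * B^(n-1-k) mod M
  val('a') - val('d') = 1 - 4 = -3
  B^(n-1-k) = 13^0 mod 101 = 1
  Delta = -3 * 1 mod 101 = 98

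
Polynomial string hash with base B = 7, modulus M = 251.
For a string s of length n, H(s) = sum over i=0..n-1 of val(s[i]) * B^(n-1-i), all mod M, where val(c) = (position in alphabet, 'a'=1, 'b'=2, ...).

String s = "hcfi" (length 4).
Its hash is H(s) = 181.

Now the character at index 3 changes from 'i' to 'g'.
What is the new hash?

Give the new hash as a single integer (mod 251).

val('i') = 9, val('g') = 7
Position k = 3, exponent = n-1-k = 0
B^0 mod M = 7^0 mod 251 = 1
Delta = (7 - 9) * 1 mod 251 = 249
New hash = (181 + 249) mod 251 = 179

Answer: 179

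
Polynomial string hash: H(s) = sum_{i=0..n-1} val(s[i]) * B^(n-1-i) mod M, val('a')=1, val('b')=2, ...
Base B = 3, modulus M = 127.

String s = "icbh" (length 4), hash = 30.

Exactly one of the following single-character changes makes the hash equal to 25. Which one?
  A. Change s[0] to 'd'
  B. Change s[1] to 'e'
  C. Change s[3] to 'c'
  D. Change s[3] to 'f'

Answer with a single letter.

Answer: C

Derivation:
Option A: s[0]='i'->'d', delta=(4-9)*3^3 mod 127 = 119, hash=30+119 mod 127 = 22
Option B: s[1]='c'->'e', delta=(5-3)*3^2 mod 127 = 18, hash=30+18 mod 127 = 48
Option C: s[3]='h'->'c', delta=(3-8)*3^0 mod 127 = 122, hash=30+122 mod 127 = 25 <-- target
Option D: s[3]='h'->'f', delta=(6-8)*3^0 mod 127 = 125, hash=30+125 mod 127 = 28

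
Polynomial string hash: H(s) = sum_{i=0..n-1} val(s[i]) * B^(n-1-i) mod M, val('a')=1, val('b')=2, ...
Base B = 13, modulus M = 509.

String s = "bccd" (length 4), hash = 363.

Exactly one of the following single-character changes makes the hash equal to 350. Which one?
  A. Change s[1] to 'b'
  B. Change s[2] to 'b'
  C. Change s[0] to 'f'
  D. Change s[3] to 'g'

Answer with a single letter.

Option A: s[1]='c'->'b', delta=(2-3)*13^2 mod 509 = 340, hash=363+340 mod 509 = 194
Option B: s[2]='c'->'b', delta=(2-3)*13^1 mod 509 = 496, hash=363+496 mod 509 = 350 <-- target
Option C: s[0]='b'->'f', delta=(6-2)*13^3 mod 509 = 135, hash=363+135 mod 509 = 498
Option D: s[3]='d'->'g', delta=(7-4)*13^0 mod 509 = 3, hash=363+3 mod 509 = 366

Answer: B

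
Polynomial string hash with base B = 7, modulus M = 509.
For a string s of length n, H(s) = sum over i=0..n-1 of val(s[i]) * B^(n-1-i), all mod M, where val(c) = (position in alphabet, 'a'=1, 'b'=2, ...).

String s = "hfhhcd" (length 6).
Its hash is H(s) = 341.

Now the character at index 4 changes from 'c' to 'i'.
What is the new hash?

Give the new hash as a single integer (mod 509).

Answer: 383

Derivation:
val('c') = 3, val('i') = 9
Position k = 4, exponent = n-1-k = 1
B^1 mod M = 7^1 mod 509 = 7
Delta = (9 - 3) * 7 mod 509 = 42
New hash = (341 + 42) mod 509 = 383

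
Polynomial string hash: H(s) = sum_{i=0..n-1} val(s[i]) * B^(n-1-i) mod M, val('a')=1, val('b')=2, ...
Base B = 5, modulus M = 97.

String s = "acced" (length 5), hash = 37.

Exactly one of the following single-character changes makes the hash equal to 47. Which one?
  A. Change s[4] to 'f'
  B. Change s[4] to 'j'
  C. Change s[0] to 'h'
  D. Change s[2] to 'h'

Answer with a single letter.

Answer: C

Derivation:
Option A: s[4]='d'->'f', delta=(6-4)*5^0 mod 97 = 2, hash=37+2 mod 97 = 39
Option B: s[4]='d'->'j', delta=(10-4)*5^0 mod 97 = 6, hash=37+6 mod 97 = 43
Option C: s[0]='a'->'h', delta=(8-1)*5^4 mod 97 = 10, hash=37+10 mod 97 = 47 <-- target
Option D: s[2]='c'->'h', delta=(8-3)*5^2 mod 97 = 28, hash=37+28 mod 97 = 65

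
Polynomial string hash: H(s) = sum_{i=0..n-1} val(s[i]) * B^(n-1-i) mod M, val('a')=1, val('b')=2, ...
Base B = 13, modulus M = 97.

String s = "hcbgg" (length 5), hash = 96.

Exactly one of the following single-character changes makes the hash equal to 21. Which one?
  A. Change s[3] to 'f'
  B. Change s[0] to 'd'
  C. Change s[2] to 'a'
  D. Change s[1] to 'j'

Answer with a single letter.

Answer: B

Derivation:
Option A: s[3]='g'->'f', delta=(6-7)*13^1 mod 97 = 84, hash=96+84 mod 97 = 83
Option B: s[0]='h'->'d', delta=(4-8)*13^4 mod 97 = 22, hash=96+22 mod 97 = 21 <-- target
Option C: s[2]='b'->'a', delta=(1-2)*13^2 mod 97 = 25, hash=96+25 mod 97 = 24
Option D: s[1]='c'->'j', delta=(10-3)*13^3 mod 97 = 53, hash=96+53 mod 97 = 52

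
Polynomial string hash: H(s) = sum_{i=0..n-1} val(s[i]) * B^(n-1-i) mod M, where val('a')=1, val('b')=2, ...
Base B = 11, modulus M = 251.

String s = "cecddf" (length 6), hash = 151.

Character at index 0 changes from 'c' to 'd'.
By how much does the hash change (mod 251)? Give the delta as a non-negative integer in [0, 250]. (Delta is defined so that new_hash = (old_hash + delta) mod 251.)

Delta formula: (val(new) - val(old)) * B^(n-1-k) mod M
  val('d') - val('c') = 4 - 3 = 1
  B^(n-1-k) = 11^5 mod 251 = 160
  Delta = 1 * 160 mod 251 = 160

Answer: 160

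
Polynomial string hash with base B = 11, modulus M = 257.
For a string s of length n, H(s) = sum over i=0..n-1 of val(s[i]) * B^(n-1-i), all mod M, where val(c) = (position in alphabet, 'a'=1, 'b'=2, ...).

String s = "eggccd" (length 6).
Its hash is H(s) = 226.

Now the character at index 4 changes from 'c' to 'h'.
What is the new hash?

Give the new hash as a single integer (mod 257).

Answer: 24

Derivation:
val('c') = 3, val('h') = 8
Position k = 4, exponent = n-1-k = 1
B^1 mod M = 11^1 mod 257 = 11
Delta = (8 - 3) * 11 mod 257 = 55
New hash = (226 + 55) mod 257 = 24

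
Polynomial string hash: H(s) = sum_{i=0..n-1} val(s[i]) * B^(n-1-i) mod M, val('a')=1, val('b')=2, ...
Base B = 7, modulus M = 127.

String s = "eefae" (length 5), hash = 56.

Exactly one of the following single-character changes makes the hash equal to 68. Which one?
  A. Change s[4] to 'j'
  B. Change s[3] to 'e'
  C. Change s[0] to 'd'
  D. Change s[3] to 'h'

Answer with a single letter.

Option A: s[4]='e'->'j', delta=(10-5)*7^0 mod 127 = 5, hash=56+5 mod 127 = 61
Option B: s[3]='a'->'e', delta=(5-1)*7^1 mod 127 = 28, hash=56+28 mod 127 = 84
Option C: s[0]='e'->'d', delta=(4-5)*7^4 mod 127 = 12, hash=56+12 mod 127 = 68 <-- target
Option D: s[3]='a'->'h', delta=(8-1)*7^1 mod 127 = 49, hash=56+49 mod 127 = 105

Answer: C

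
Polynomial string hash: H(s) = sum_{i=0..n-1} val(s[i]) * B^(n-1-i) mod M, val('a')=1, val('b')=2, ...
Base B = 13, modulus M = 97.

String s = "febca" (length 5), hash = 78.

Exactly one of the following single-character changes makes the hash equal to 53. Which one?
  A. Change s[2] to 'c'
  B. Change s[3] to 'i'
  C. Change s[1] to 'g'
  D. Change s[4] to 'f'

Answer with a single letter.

Option A: s[2]='b'->'c', delta=(3-2)*13^2 mod 97 = 72, hash=78+72 mod 97 = 53 <-- target
Option B: s[3]='c'->'i', delta=(9-3)*13^1 mod 97 = 78, hash=78+78 mod 97 = 59
Option C: s[1]='e'->'g', delta=(7-5)*13^3 mod 97 = 29, hash=78+29 mod 97 = 10
Option D: s[4]='a'->'f', delta=(6-1)*13^0 mod 97 = 5, hash=78+5 mod 97 = 83

Answer: A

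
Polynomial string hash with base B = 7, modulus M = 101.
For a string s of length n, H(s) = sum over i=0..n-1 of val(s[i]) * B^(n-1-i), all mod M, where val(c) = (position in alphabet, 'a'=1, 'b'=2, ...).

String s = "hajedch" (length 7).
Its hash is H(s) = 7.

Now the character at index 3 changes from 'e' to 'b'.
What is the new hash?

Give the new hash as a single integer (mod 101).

Answer: 89

Derivation:
val('e') = 5, val('b') = 2
Position k = 3, exponent = n-1-k = 3
B^3 mod M = 7^3 mod 101 = 40
Delta = (2 - 5) * 40 mod 101 = 82
New hash = (7 + 82) mod 101 = 89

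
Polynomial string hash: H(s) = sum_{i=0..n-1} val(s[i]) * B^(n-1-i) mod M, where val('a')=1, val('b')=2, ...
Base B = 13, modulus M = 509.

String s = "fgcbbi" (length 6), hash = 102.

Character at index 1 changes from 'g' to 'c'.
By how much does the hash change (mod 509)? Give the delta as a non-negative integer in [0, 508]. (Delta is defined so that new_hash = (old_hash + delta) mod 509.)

Answer: 281

Derivation:
Delta formula: (val(new) - val(old)) * B^(n-1-k) mod M
  val('c') - val('g') = 3 - 7 = -4
  B^(n-1-k) = 13^4 mod 509 = 57
  Delta = -4 * 57 mod 509 = 281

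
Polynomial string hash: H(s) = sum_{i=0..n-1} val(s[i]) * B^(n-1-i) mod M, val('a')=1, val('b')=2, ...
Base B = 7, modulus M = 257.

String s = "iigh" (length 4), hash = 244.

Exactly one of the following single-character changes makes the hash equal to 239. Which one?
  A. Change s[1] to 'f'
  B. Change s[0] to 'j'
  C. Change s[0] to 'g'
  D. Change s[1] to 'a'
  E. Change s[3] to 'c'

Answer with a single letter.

Option A: s[1]='i'->'f', delta=(6-9)*7^2 mod 257 = 110, hash=244+110 mod 257 = 97
Option B: s[0]='i'->'j', delta=(10-9)*7^3 mod 257 = 86, hash=244+86 mod 257 = 73
Option C: s[0]='i'->'g', delta=(7-9)*7^3 mod 257 = 85, hash=244+85 mod 257 = 72
Option D: s[1]='i'->'a', delta=(1-9)*7^2 mod 257 = 122, hash=244+122 mod 257 = 109
Option E: s[3]='h'->'c', delta=(3-8)*7^0 mod 257 = 252, hash=244+252 mod 257 = 239 <-- target

Answer: E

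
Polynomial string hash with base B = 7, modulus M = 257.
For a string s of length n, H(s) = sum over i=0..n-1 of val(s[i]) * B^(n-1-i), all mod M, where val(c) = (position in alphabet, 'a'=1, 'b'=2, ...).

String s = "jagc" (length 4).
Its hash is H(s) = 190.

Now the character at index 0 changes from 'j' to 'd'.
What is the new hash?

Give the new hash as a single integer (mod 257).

val('j') = 10, val('d') = 4
Position k = 0, exponent = n-1-k = 3
B^3 mod M = 7^3 mod 257 = 86
Delta = (4 - 10) * 86 mod 257 = 255
New hash = (190 + 255) mod 257 = 188

Answer: 188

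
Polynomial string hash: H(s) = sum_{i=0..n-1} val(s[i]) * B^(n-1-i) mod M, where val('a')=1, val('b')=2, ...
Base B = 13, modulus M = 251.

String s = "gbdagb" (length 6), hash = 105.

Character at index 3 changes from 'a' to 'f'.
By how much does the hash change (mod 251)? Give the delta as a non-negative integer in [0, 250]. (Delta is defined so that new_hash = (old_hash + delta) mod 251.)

Answer: 92

Derivation:
Delta formula: (val(new) - val(old)) * B^(n-1-k) mod M
  val('f') - val('a') = 6 - 1 = 5
  B^(n-1-k) = 13^2 mod 251 = 169
  Delta = 5 * 169 mod 251 = 92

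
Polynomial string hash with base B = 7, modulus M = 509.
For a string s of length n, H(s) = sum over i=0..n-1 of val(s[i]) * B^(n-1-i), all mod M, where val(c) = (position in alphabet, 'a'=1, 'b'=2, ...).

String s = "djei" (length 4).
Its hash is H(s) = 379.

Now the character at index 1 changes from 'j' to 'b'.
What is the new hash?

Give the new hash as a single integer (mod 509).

val('j') = 10, val('b') = 2
Position k = 1, exponent = n-1-k = 2
B^2 mod M = 7^2 mod 509 = 49
Delta = (2 - 10) * 49 mod 509 = 117
New hash = (379 + 117) mod 509 = 496

Answer: 496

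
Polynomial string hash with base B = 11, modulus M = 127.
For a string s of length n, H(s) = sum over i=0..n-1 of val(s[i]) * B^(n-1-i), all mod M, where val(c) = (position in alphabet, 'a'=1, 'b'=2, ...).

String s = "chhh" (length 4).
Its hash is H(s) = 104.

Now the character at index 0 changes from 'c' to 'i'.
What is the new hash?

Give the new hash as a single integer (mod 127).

Answer: 89

Derivation:
val('c') = 3, val('i') = 9
Position k = 0, exponent = n-1-k = 3
B^3 mod M = 11^3 mod 127 = 61
Delta = (9 - 3) * 61 mod 127 = 112
New hash = (104 + 112) mod 127 = 89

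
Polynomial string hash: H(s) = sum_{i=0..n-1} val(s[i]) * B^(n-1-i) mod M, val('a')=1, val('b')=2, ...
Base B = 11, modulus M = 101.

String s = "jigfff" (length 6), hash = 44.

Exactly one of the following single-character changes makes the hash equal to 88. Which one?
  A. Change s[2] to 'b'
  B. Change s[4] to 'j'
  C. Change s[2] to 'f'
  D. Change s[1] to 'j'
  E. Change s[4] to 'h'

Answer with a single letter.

Option A: s[2]='g'->'b', delta=(2-7)*11^3 mod 101 = 11, hash=44+11 mod 101 = 55
Option B: s[4]='f'->'j', delta=(10-6)*11^1 mod 101 = 44, hash=44+44 mod 101 = 88 <-- target
Option C: s[2]='g'->'f', delta=(6-7)*11^3 mod 101 = 83, hash=44+83 mod 101 = 26
Option D: s[1]='i'->'j', delta=(10-9)*11^4 mod 101 = 97, hash=44+97 mod 101 = 40
Option E: s[4]='f'->'h', delta=(8-6)*11^1 mod 101 = 22, hash=44+22 mod 101 = 66

Answer: B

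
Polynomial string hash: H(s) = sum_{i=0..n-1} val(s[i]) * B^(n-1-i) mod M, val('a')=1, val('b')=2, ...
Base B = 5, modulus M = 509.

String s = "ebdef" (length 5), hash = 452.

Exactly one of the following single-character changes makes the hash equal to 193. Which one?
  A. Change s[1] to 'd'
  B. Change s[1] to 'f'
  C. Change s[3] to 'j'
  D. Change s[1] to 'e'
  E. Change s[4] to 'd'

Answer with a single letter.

Option A: s[1]='b'->'d', delta=(4-2)*5^3 mod 509 = 250, hash=452+250 mod 509 = 193 <-- target
Option B: s[1]='b'->'f', delta=(6-2)*5^3 mod 509 = 500, hash=452+500 mod 509 = 443
Option C: s[3]='e'->'j', delta=(10-5)*5^1 mod 509 = 25, hash=452+25 mod 509 = 477
Option D: s[1]='b'->'e', delta=(5-2)*5^3 mod 509 = 375, hash=452+375 mod 509 = 318
Option E: s[4]='f'->'d', delta=(4-6)*5^0 mod 509 = 507, hash=452+507 mod 509 = 450

Answer: A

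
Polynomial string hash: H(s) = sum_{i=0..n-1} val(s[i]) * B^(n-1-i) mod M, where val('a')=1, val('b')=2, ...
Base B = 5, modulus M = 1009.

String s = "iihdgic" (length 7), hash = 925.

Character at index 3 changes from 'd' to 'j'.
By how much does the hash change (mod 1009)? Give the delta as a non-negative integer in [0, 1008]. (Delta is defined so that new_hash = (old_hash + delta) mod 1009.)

Answer: 750

Derivation:
Delta formula: (val(new) - val(old)) * B^(n-1-k) mod M
  val('j') - val('d') = 10 - 4 = 6
  B^(n-1-k) = 5^3 mod 1009 = 125
  Delta = 6 * 125 mod 1009 = 750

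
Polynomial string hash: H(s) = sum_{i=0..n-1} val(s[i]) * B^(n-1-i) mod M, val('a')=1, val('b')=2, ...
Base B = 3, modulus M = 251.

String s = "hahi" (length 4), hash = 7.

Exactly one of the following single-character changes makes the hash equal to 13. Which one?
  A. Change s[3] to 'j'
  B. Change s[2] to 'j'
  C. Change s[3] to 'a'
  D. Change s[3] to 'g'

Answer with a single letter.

Answer: B

Derivation:
Option A: s[3]='i'->'j', delta=(10-9)*3^0 mod 251 = 1, hash=7+1 mod 251 = 8
Option B: s[2]='h'->'j', delta=(10-8)*3^1 mod 251 = 6, hash=7+6 mod 251 = 13 <-- target
Option C: s[3]='i'->'a', delta=(1-9)*3^0 mod 251 = 243, hash=7+243 mod 251 = 250
Option D: s[3]='i'->'g', delta=(7-9)*3^0 mod 251 = 249, hash=7+249 mod 251 = 5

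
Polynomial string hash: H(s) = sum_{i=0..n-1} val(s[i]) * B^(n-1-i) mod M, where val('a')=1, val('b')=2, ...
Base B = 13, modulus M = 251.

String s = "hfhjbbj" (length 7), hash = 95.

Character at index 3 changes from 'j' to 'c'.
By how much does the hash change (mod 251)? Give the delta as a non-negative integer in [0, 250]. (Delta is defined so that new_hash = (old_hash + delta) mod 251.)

Answer: 183

Derivation:
Delta formula: (val(new) - val(old)) * B^(n-1-k) mod M
  val('c') - val('j') = 3 - 10 = -7
  B^(n-1-k) = 13^3 mod 251 = 189
  Delta = -7 * 189 mod 251 = 183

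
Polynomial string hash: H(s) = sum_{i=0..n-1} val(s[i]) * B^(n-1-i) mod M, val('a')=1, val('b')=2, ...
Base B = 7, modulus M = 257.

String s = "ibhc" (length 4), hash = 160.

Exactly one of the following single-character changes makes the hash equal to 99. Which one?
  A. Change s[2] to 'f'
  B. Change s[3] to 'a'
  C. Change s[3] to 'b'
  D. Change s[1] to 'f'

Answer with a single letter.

Option A: s[2]='h'->'f', delta=(6-8)*7^1 mod 257 = 243, hash=160+243 mod 257 = 146
Option B: s[3]='c'->'a', delta=(1-3)*7^0 mod 257 = 255, hash=160+255 mod 257 = 158
Option C: s[3]='c'->'b', delta=(2-3)*7^0 mod 257 = 256, hash=160+256 mod 257 = 159
Option D: s[1]='b'->'f', delta=(6-2)*7^2 mod 257 = 196, hash=160+196 mod 257 = 99 <-- target

Answer: D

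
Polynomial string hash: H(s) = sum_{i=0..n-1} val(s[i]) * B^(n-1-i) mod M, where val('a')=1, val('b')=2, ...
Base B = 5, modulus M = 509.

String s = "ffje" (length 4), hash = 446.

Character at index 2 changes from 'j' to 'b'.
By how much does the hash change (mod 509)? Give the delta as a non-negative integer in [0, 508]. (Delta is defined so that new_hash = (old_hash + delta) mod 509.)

Answer: 469

Derivation:
Delta formula: (val(new) - val(old)) * B^(n-1-k) mod M
  val('b') - val('j') = 2 - 10 = -8
  B^(n-1-k) = 5^1 mod 509 = 5
  Delta = -8 * 5 mod 509 = 469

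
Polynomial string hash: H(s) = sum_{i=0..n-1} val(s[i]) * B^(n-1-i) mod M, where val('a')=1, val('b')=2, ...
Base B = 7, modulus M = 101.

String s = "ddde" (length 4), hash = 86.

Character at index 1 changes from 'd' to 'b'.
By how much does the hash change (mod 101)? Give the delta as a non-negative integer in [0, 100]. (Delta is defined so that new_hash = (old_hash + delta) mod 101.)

Answer: 3

Derivation:
Delta formula: (val(new) - val(old)) * B^(n-1-k) mod M
  val('b') - val('d') = 2 - 4 = -2
  B^(n-1-k) = 7^2 mod 101 = 49
  Delta = -2 * 49 mod 101 = 3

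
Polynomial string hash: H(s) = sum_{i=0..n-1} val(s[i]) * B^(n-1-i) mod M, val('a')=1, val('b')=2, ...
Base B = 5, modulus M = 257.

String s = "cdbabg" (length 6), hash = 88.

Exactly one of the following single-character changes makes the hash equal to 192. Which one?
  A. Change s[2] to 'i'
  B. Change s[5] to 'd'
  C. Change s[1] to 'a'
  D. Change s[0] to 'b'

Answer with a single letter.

Answer: A

Derivation:
Option A: s[2]='b'->'i', delta=(9-2)*5^3 mod 257 = 104, hash=88+104 mod 257 = 192 <-- target
Option B: s[5]='g'->'d', delta=(4-7)*5^0 mod 257 = 254, hash=88+254 mod 257 = 85
Option C: s[1]='d'->'a', delta=(1-4)*5^4 mod 257 = 181, hash=88+181 mod 257 = 12
Option D: s[0]='c'->'b', delta=(2-3)*5^5 mod 257 = 216, hash=88+216 mod 257 = 47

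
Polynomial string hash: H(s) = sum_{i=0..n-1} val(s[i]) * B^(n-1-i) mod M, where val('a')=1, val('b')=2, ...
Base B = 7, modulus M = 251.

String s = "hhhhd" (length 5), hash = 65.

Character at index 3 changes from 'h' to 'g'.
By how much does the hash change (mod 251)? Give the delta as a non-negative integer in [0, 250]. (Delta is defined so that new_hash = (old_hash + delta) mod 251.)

Delta formula: (val(new) - val(old)) * B^(n-1-k) mod M
  val('g') - val('h') = 7 - 8 = -1
  B^(n-1-k) = 7^1 mod 251 = 7
  Delta = -1 * 7 mod 251 = 244

Answer: 244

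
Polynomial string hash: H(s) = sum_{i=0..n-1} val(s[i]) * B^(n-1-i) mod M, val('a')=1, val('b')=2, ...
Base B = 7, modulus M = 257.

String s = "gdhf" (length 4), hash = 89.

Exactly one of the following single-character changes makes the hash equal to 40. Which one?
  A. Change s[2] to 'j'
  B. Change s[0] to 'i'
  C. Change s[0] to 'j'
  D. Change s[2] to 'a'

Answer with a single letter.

Option A: s[2]='h'->'j', delta=(10-8)*7^1 mod 257 = 14, hash=89+14 mod 257 = 103
Option B: s[0]='g'->'i', delta=(9-7)*7^3 mod 257 = 172, hash=89+172 mod 257 = 4
Option C: s[0]='g'->'j', delta=(10-7)*7^3 mod 257 = 1, hash=89+1 mod 257 = 90
Option D: s[2]='h'->'a', delta=(1-8)*7^1 mod 257 = 208, hash=89+208 mod 257 = 40 <-- target

Answer: D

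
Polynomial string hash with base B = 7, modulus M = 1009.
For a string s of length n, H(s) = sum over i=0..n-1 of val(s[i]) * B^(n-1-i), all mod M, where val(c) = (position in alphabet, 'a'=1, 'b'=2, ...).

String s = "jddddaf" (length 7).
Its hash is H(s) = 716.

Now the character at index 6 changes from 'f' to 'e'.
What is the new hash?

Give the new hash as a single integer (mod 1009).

Answer: 715

Derivation:
val('f') = 6, val('e') = 5
Position k = 6, exponent = n-1-k = 0
B^0 mod M = 7^0 mod 1009 = 1
Delta = (5 - 6) * 1 mod 1009 = 1008
New hash = (716 + 1008) mod 1009 = 715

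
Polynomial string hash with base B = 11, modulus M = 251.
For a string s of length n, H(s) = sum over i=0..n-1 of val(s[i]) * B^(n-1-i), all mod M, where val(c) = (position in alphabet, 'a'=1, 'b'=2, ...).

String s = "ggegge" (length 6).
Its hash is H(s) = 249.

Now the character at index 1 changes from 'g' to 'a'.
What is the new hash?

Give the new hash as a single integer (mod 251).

val('g') = 7, val('a') = 1
Position k = 1, exponent = n-1-k = 4
B^4 mod M = 11^4 mod 251 = 83
Delta = (1 - 7) * 83 mod 251 = 4
New hash = (249 + 4) mod 251 = 2

Answer: 2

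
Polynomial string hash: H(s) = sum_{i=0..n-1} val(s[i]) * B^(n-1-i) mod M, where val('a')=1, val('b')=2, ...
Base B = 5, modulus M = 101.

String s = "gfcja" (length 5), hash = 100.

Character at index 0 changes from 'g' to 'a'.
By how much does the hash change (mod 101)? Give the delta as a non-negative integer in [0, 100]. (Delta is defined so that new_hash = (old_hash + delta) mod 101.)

Answer: 88

Derivation:
Delta formula: (val(new) - val(old)) * B^(n-1-k) mod M
  val('a') - val('g') = 1 - 7 = -6
  B^(n-1-k) = 5^4 mod 101 = 19
  Delta = -6 * 19 mod 101 = 88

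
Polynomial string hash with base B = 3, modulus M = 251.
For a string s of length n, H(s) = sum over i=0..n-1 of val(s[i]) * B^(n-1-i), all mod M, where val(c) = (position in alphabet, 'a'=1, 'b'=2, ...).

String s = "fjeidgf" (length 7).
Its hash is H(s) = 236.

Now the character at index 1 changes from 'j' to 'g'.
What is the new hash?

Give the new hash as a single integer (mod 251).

val('j') = 10, val('g') = 7
Position k = 1, exponent = n-1-k = 5
B^5 mod M = 3^5 mod 251 = 243
Delta = (7 - 10) * 243 mod 251 = 24
New hash = (236 + 24) mod 251 = 9

Answer: 9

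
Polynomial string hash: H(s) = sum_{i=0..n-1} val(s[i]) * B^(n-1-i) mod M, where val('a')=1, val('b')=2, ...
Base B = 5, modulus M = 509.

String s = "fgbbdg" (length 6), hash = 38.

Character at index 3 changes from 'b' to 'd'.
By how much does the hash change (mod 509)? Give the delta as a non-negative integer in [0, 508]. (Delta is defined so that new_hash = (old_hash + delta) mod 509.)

Delta formula: (val(new) - val(old)) * B^(n-1-k) mod M
  val('d') - val('b') = 4 - 2 = 2
  B^(n-1-k) = 5^2 mod 509 = 25
  Delta = 2 * 25 mod 509 = 50

Answer: 50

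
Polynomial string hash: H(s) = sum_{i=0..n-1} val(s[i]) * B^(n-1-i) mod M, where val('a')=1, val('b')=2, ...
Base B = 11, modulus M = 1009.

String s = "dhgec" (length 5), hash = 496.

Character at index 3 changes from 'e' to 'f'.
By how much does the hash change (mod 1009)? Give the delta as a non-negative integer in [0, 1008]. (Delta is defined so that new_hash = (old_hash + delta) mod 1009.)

Answer: 11

Derivation:
Delta formula: (val(new) - val(old)) * B^(n-1-k) mod M
  val('f') - val('e') = 6 - 5 = 1
  B^(n-1-k) = 11^1 mod 1009 = 11
  Delta = 1 * 11 mod 1009 = 11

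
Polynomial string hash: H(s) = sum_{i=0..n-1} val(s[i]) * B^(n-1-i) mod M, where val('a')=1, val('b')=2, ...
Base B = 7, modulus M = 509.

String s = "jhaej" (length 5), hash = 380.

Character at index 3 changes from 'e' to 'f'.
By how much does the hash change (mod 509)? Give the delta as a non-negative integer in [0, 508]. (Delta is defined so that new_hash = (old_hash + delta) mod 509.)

Answer: 7

Derivation:
Delta formula: (val(new) - val(old)) * B^(n-1-k) mod M
  val('f') - val('e') = 6 - 5 = 1
  B^(n-1-k) = 7^1 mod 509 = 7
  Delta = 1 * 7 mod 509 = 7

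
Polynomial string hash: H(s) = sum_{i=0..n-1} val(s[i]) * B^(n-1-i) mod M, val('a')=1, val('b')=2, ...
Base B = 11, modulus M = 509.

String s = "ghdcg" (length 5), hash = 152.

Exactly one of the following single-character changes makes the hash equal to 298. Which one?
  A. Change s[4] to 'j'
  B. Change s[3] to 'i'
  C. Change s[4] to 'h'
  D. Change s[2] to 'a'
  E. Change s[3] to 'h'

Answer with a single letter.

Answer: D

Derivation:
Option A: s[4]='g'->'j', delta=(10-7)*11^0 mod 509 = 3, hash=152+3 mod 509 = 155
Option B: s[3]='c'->'i', delta=(9-3)*11^1 mod 509 = 66, hash=152+66 mod 509 = 218
Option C: s[4]='g'->'h', delta=(8-7)*11^0 mod 509 = 1, hash=152+1 mod 509 = 153
Option D: s[2]='d'->'a', delta=(1-4)*11^2 mod 509 = 146, hash=152+146 mod 509 = 298 <-- target
Option E: s[3]='c'->'h', delta=(8-3)*11^1 mod 509 = 55, hash=152+55 mod 509 = 207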